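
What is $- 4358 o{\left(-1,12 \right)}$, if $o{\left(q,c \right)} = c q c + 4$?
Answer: $610120$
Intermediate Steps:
$o{\left(q,c \right)} = 4 + q c^{2}$ ($o{\left(q,c \right)} = q c^{2} + 4 = 4 + q c^{2}$)
$- 4358 o{\left(-1,12 \right)} = - 4358 \left(4 - 12^{2}\right) = - 4358 \left(4 - 144\right) = \left(-4358\right) \left(-140\right) = 610120$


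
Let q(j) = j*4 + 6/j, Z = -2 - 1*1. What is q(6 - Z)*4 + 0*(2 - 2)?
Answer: 440/3 ≈ 146.67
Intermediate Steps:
Z = -3 (Z = -2 - 1 = -3)
q(j) = 4*j + 6/j
q(6 - Z)*4 + 0*(2 - 2) = (4*(6 - 1*(-3)) + 6/(6 - 1*(-3)))*4 + 0*(2 - 2) = (4*(6 + 3) + 6/(6 + 3))*4 + 0*0 = (4*9 + 6/9)*4 + 0 = (36 + 6*(⅑))*4 + 0 = (36 + ⅔)*4 + 0 = (110/3)*4 + 0 = 440/3 + 0 = 440/3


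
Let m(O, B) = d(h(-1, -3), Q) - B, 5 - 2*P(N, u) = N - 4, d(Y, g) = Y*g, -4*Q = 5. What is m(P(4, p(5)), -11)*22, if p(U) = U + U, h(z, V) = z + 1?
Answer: 242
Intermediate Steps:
Q = -5/4 (Q = -¼*5 = -5/4 ≈ -1.2500)
h(z, V) = 1 + z
p(U) = 2*U
P(N, u) = 9/2 - N/2 (P(N, u) = 5/2 - (N - 4)/2 = 5/2 - (-4 + N)/2 = 5/2 + (2 - N/2) = 9/2 - N/2)
m(O, B) = -B (m(O, B) = (1 - 1)*(-5/4) - B = 0*(-5/4) - B = 0 - B = -B)
m(P(4, p(5)), -11)*22 = -1*(-11)*22 = 11*22 = 242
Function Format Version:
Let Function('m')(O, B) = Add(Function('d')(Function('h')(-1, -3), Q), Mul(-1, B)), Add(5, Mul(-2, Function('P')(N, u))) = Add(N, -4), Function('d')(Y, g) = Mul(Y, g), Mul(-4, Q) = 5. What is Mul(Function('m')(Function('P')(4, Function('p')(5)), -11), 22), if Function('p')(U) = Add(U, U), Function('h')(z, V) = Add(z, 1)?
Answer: 242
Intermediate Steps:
Q = Rational(-5, 4) (Q = Mul(Rational(-1, 4), 5) = Rational(-5, 4) ≈ -1.2500)
Function('h')(z, V) = Add(1, z)
Function('p')(U) = Mul(2, U)
Function('P')(N, u) = Add(Rational(9, 2), Mul(Rational(-1, 2), N)) (Function('P')(N, u) = Add(Rational(5, 2), Mul(Rational(-1, 2), Add(N, -4))) = Add(Rational(5, 2), Mul(Rational(-1, 2), Add(-4, N))) = Add(Rational(5, 2), Add(2, Mul(Rational(-1, 2), N))) = Add(Rational(9, 2), Mul(Rational(-1, 2), N)))
Function('m')(O, B) = Mul(-1, B) (Function('m')(O, B) = Add(Mul(Add(1, -1), Rational(-5, 4)), Mul(-1, B)) = Add(Mul(0, Rational(-5, 4)), Mul(-1, B)) = Add(0, Mul(-1, B)) = Mul(-1, B))
Mul(Function('m')(Function('P')(4, Function('p')(5)), -11), 22) = Mul(Mul(-1, -11), 22) = Mul(11, 22) = 242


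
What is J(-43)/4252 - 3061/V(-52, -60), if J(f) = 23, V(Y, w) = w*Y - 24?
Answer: -3236041/3291048 ≈ -0.98329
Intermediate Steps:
V(Y, w) = -24 + Y*w (V(Y, w) = Y*w - 24 = -24 + Y*w)
J(-43)/4252 - 3061/V(-52, -60) = 23/4252 - 3061/(-24 - 52*(-60)) = 23*(1/4252) - 3061/(-24 + 3120) = 23/4252 - 3061/3096 = -3236041/3291048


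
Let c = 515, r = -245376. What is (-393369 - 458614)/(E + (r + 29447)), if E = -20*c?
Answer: 851983/226229 ≈ 3.7660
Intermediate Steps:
E = -10300 (E = -20*515 = -10300)
(-393369 - 458614)/(E + (r + 29447)) = (-393369 - 458614)/(-10300 + (-245376 + 29447)) = -851983/(-10300 - 215929) = -851983/(-226229) = -851983*(-1/226229) = 851983/226229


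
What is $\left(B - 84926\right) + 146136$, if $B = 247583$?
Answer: $308793$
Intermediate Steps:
$\left(B - 84926\right) + 146136 = \left(247583 - 84926\right) + 146136 = 162657 + 146136 = 308793$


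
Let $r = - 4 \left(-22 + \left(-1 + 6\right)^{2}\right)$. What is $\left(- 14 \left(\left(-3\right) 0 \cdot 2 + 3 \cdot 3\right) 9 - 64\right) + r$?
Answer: $-1210$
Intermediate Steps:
$r = -12$ ($r = - 4 \left(-22 + 5^{2}\right) = - 4 \left(-22 + 25\right) = \left(-4\right) 3 = -12$)
$\left(- 14 \left(\left(-3\right) 0 \cdot 2 + 3 \cdot 3\right) 9 - 64\right) + r = \left(- 14 \left(\left(-3\right) 0 \cdot 2 + 3 \cdot 3\right) 9 - 64\right) - 12 = \left(- 14 \left(0 \cdot 2 + 9\right) 9 - 64\right) - 12 = \left(- 14 \left(0 + 9\right) 9 - 64\right) - 12 = \left(\left(-14\right) 9 \cdot 9 - 64\right) - 12 = \left(\left(-126\right) 9 - 64\right) - 12 = \left(-1134 - 64\right) - 12 = -1198 - 12 = -1210$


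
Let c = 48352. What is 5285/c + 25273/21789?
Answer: 1337154961/1053541728 ≈ 1.2692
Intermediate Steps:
5285/c + 25273/21789 = 5285/48352 + 25273/21789 = 1337154961/1053541728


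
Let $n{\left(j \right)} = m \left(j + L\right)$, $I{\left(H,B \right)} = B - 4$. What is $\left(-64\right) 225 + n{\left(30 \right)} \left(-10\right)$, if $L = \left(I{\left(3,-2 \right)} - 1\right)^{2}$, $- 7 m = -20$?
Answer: $- \frac{116600}{7} \approx -16657.0$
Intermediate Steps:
$I{\left(H,B \right)} = -4 + B$
$m = \frac{20}{7}$ ($m = \left(- \frac{1}{7}\right) \left(-20\right) = \frac{20}{7} \approx 2.8571$)
$L = 49$ ($L = \left(\left(-4 - 2\right) - 1\right)^{2} = \left(-6 - 1\right)^{2} = \left(-7\right)^{2} = 49$)
$n{\left(j \right)} = 140 + \frac{20 j}{7}$ ($n{\left(j \right)} = \frac{20 \left(j + 49\right)}{7} = \frac{20 \left(49 + j\right)}{7} = 140 + \frac{20 j}{7}$)
$\left(-64\right) 225 + n{\left(30 \right)} \left(-10\right) = \left(-64\right) 225 + \left(140 + \frac{20}{7} \cdot 30\right) \left(-10\right) = -14400 + \left(140 + \frac{600}{7}\right) \left(-10\right) = -14400 + \frac{1580}{7} \left(-10\right) = -14400 - \frac{15800}{7} = - \frac{116600}{7}$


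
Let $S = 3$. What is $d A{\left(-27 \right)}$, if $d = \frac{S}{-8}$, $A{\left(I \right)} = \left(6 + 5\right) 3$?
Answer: $- \frac{99}{8} \approx -12.375$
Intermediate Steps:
$A{\left(I \right)} = 33$ ($A{\left(I \right)} = 11 \cdot 3 = 33$)
$d = - \frac{3}{8}$ ($d = \frac{3}{-8} = 3 \left(- \frac{1}{8}\right) = - \frac{3}{8} \approx -0.375$)
$d A{\left(-27 \right)} = \left(- \frac{3}{8}\right) 33 = - \frac{99}{8}$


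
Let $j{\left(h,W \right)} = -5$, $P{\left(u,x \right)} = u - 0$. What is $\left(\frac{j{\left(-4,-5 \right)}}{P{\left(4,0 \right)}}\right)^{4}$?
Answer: $\frac{625}{256} \approx 2.4414$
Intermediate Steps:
$P{\left(u,x \right)} = u$ ($P{\left(u,x \right)} = u + 0 = u$)
$\left(\frac{j{\left(-4,-5 \right)}}{P{\left(4,0 \right)}}\right)^{4} = \left(- \frac{5}{4}\right)^{4} = \frac{625}{256}$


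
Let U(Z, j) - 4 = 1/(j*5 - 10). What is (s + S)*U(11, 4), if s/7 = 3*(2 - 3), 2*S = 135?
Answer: 3813/20 ≈ 190.65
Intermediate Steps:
U(Z, j) = 4 + 1/(-10 + 5*j) (U(Z, j) = 4 + 1/(j*5 - 10) = 4 + 1/(5*j - 10) = 4 + 1/(-10 + 5*j))
S = 135/2 (S = (½)*135 = 135/2 ≈ 67.500)
s = -21 (s = 7*(3*(2 - 3)) = 7*(3*(-1)) = 7*(-3) = -21)
(s + S)*U(11, 4) = (-21 + 135/2)*((-39 + 20*4)/(5*(-2 + 4))) = 93*((⅕)*(-39 + 80)/2)/2 = 93*((⅕)*(½)*41)/2 = (93/2)*(41/10) = 3813/20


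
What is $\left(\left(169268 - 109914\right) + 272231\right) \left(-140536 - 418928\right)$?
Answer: $-185509870440$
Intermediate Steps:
$\left(\left(169268 - 109914\right) + 272231\right) \left(-140536 - 418928\right) = \left(\left(169268 - 109914\right) + 272231\right) \left(-559464\right) = \left(59354 + 272231\right) \left(-559464\right) = 331585 \left(-559464\right) = -185509870440$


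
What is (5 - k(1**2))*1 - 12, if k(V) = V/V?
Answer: -8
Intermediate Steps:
k(V) = 1
(5 - k(1**2))*1 - 12 = (5 - 1*1)*1 - 12 = (5 - 1)*1 - 12 = 4*1 - 12 = 4 - 12 = -8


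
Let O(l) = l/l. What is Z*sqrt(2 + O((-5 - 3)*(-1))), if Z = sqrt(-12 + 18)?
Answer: 3*sqrt(2) ≈ 4.2426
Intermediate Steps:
O(l) = 1
Z = sqrt(6) ≈ 2.4495
Z*sqrt(2 + O((-5 - 3)*(-1))) = sqrt(6)*sqrt(2 + 1) = sqrt(6)*sqrt(3) = 3*sqrt(2)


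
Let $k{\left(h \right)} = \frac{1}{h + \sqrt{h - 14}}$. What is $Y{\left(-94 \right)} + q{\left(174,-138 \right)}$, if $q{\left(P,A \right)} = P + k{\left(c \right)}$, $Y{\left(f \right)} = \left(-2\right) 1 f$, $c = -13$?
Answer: $\frac{70939}{196} - \frac{3 i \sqrt{3}}{196} \approx 361.93 - 0.026511 i$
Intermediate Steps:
$k{\left(h \right)} = \frac{1}{h + \sqrt{-14 + h}}$
$Y{\left(f \right)} = - 2 f$
$q{\left(P,A \right)} = P + \frac{1}{-13 + 3 i \sqrt{3}}$ ($q{\left(P,A \right)} = P + \frac{1}{-13 + \sqrt{-14 - 13}} = P + \frac{1}{-13 + \sqrt{-27}} = P + \frac{1}{-13 + 3 i \sqrt{3}}$)
$Y{\left(-94 \right)} + q{\left(174,-138 \right)} = \left(-2\right) \left(-94\right) - \left(- \frac{34091}{196} + \frac{3 i \sqrt{3}}{196}\right) = 188 + \left(\frac{34091}{196} - \frac{3 i \sqrt{3}}{196}\right) = \frac{70939}{196} - \frac{3 i \sqrt{3}}{196}$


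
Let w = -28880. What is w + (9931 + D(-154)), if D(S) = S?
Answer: -19103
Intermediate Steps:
w + (9931 + D(-154)) = -28880 + (9931 - 154) = -28880 + 9777 = -19103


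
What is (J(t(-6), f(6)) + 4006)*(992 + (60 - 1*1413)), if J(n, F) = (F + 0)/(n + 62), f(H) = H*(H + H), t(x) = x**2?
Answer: -70875130/49 ≈ -1.4464e+6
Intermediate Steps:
f(H) = 2*H**2 (f(H) = H*(2*H) = 2*H**2)
J(n, F) = F/(62 + n)
(J(t(-6), f(6)) + 4006)*(992 + (60 - 1*1413)) = ((2*6**2)/(62 + (-6)**2) + 4006)*(992 + (60 - 1*1413)) = ((2*36)/(62 + 36) + 4006)*(992 + (60 - 1413)) = (72/98 + 4006)*(992 - 1353) = (72*(1/98) + 4006)*(-361) = (36/49 + 4006)*(-361) = (196330/49)*(-361) = -70875130/49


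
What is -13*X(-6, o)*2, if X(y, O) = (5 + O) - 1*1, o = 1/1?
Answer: -130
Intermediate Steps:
o = 1
X(y, O) = 4 + O (X(y, O) = (5 + O) - 1 = 4 + O)
-13*X(-6, o)*2 = -13*(4 + 1)*2 = -13*5*2 = -65*2 = -130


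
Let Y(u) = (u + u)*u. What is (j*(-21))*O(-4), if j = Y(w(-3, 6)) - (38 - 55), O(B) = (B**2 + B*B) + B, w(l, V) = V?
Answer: -52332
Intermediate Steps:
O(B) = B + 2*B**2 (O(B) = (B**2 + B**2) + B = 2*B**2 + B = B + 2*B**2)
Y(u) = 2*u**2 (Y(u) = (2*u)*u = 2*u**2)
j = 89 (j = 2*6**2 - (38 - 55) = 2*36 - 1*(-17) = 72 + 17 = 89)
(j*(-21))*O(-4) = (89*(-21))*(-4*(1 + 2*(-4))) = -(-7476)*(1 - 8) = -(-7476)*(-7) = -1869*28 = -52332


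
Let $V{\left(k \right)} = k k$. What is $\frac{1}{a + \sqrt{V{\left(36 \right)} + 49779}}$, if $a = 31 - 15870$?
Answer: $- \frac{15839}{250822846} - \frac{15 \sqrt{227}}{250822846} \approx -6.4049 \cdot 10^{-5}$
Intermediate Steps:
$V{\left(k \right)} = k^{2}$
$a = -15839$ ($a = 31 - 15870 = -15839$)
$\frac{1}{a + \sqrt{V{\left(36 \right)} + 49779}} = \frac{1}{-15839 + \sqrt{36^{2} + 49779}} = \frac{1}{-15839 + \sqrt{1296 + 49779}} = \frac{1}{-15839 + \sqrt{51075}} = \frac{1}{-15839 + 15 \sqrt{227}}$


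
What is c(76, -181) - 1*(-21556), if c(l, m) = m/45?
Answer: 969839/45 ≈ 21552.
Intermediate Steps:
c(l, m) = m/45 (c(l, m) = m*(1/45) = m/45)
c(76, -181) - 1*(-21556) = (1/45)*(-181) - 1*(-21556) = -181/45 + 21556 = 969839/45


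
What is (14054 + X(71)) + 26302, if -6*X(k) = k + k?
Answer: 120997/3 ≈ 40332.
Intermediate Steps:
X(k) = -k/3 (X(k) = -(k + k)/6 = -k/3)
(14054 + X(71)) + 26302 = (14054 - ⅓*71) + 26302 = (14054 - 71/3) + 26302 = 42091/3 + 26302 = 120997/3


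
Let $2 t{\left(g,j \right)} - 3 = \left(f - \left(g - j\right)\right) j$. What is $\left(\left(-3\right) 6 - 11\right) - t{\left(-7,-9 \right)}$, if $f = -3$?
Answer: $-53$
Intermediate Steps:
$t{\left(g,j \right)} = \frac{3}{2} + \frac{j \left(-3 + j - g\right)}{2}$ ($t{\left(g,j \right)} = \frac{3}{2} + \frac{\left(-3 - \left(g - j\right)\right) j}{2} = \frac{3}{2} + \frac{\left(-3 + j - g\right) j}{2} = \frac{3}{2} + \frac{j \left(-3 + j - g\right)}{2}$)
$\left(\left(-3\right) 6 - 11\right) - t{\left(-7,-9 \right)} = \left(\left(-3\right) 6 - 11\right) - \left(\frac{3}{2} + \frac{\left(-9\right)^{2}}{2} - - \frac{27}{2} - \left(- \frac{7}{2}\right) \left(-9\right)\right) = \left(-18 - 11\right) - \left(\frac{3}{2} + \frac{1}{2} \cdot 81 + \frac{27}{2} - \frac{63}{2}\right) = -29 - \left(\frac{3}{2} + \frac{81}{2} + \frac{27}{2} - \frac{63}{2}\right) = -29 - 24 = -53$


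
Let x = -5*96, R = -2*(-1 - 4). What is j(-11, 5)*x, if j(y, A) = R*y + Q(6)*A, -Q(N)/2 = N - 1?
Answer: 76800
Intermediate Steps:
Q(N) = 2 - 2*N (Q(N) = -2*(N - 1) = -2*(-1 + N) = 2 - 2*N)
R = 10 (R = -2*(-5) = 10)
x = -480
j(y, A) = -10*A + 10*y (j(y, A) = 10*y + (2 - 2*6)*A = 10*y + (2 - 12)*A = 10*y - 10*A = -10*A + 10*y)
j(-11, 5)*x = (-10*5 + 10*(-11))*(-480) = (-50 - 110)*(-480) = -160*(-480) = 76800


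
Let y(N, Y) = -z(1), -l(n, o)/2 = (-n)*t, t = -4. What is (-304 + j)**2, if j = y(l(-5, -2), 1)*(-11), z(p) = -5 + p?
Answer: 121104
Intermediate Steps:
l(n, o) = -8*n (l(n, o) = -2*(-n)*(-4) = -8*n)
y(N, Y) = 4 (y(N, Y) = -(-5 + 1) = -1*(-4) = 4)
j = -44 (j = 4*(-11) = -44)
(-304 + j)**2 = (-304 - 44)**2 = (-348)**2 = 121104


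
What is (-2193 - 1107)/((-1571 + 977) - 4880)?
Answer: 1650/2737 ≈ 0.60285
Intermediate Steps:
(-2193 - 1107)/((-1571 + 977) - 4880) = -3300/(-594 - 4880) = -3300/(-5474) = -3300*(-1/5474) = 1650/2737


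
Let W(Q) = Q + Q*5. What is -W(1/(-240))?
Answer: 1/40 ≈ 0.025000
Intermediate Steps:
W(Q) = 6*Q (W(Q) = Q + 5*Q = 6*Q)
-W(1/(-240)) = -6/(-240) = -6*(-1)/240 = -1*(-1/40) = 1/40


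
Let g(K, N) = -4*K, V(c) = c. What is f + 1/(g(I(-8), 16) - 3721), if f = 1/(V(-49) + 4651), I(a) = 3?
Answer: -869/17179266 ≈ -5.0584e-5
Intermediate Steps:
f = 1/4602 (f = 1/(-49 + 4651) = 1/4602 ≈ 0.00021730)
f + 1/(g(I(-8), 16) - 3721) = 1/4602 + 1/(-4*3 - 3721) = 1/4602 + 1/(-12 - 3721) = 1/4602 + 1/(-3733) = 1/4602 - 1/3733 = -869/17179266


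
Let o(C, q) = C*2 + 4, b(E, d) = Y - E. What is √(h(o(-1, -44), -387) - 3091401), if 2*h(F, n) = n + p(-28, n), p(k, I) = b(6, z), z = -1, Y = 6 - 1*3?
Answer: 2*I*√772899 ≈ 1758.3*I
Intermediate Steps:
Y = 3 (Y = 6 - 3 = 3)
b(E, d) = 3 - E
p(k, I) = -3 (p(k, I) = 3 - 1*6 = 3 - 6 = -3)
o(C, q) = 4 + 2*C (o(C, q) = 2*C + 4 = 4 + 2*C)
h(F, n) = -3/2 + n/2 (h(F, n) = (n - 3)/2 = (-3 + n)/2 = -3/2 + n/2)
√(h(o(-1, -44), -387) - 3091401) = √((-3/2 + (½)*(-387)) - 3091401) = √((-3/2 - 387/2) - 3091401) = √(-195 - 3091401) = √(-3091596) = 2*I*√772899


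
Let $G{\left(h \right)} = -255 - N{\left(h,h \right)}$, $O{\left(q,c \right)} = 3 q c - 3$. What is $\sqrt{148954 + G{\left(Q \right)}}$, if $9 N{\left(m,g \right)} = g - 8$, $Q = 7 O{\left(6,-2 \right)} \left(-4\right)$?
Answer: $\frac{\sqrt{1337207}}{3} \approx 385.46$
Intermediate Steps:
$O{\left(q,c \right)} = -3 + 3 c q$ ($O{\left(q,c \right)} = 3 c q - 3 = -3 + 3 c q$)
$Q = 1092$ ($Q = 7 \left(-3 + 3 \left(-2\right) 6\right) \left(-4\right) = 7 \left(-3 - 36\right) \left(-4\right) = 7 \left(-39\right) \left(-4\right) = \left(-273\right) \left(-4\right) = 1092$)
$N{\left(m,g \right)} = - \frac{8}{9} + \frac{g}{9}$ ($N{\left(m,g \right)} = \frac{g - 8}{9} = \frac{-8 + g}{9} = - \frac{8}{9} + \frac{g}{9}$)
$G{\left(h \right)} = - \frac{2287}{9} - \frac{h}{9}$ ($G{\left(h \right)} = -255 - \left(- \frac{8}{9} + \frac{h}{9}\right) = - \frac{2287}{9} - \frac{h}{9}$)
$\sqrt{148954 + G{\left(Q \right)}} = \sqrt{148954 - \frac{3379}{9}} = \sqrt{\frac{1337207}{9}} = \frac{\sqrt{1337207}}{3}$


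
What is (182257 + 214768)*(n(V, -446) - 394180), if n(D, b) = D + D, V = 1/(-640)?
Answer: -10015956207405/64 ≈ -1.5650e+11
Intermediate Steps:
V = -1/640 ≈ -0.0015625
n(D, b) = 2*D
(182257 + 214768)*(n(V, -446) - 394180) = (182257 + 214768)*(2*(-1/640) - 394180) = 397025*(-1/320 - 394180) = 397025*(-126137601/320) = -10015956207405/64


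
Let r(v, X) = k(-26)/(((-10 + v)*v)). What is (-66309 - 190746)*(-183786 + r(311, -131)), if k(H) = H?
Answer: 4422474798423960/93611 ≈ 4.7243e+10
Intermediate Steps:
r(v, X) = -26/(v*(-10 + v)) (r(v, X) = -26*1/(v*(-10 + v)) = -26/(v*(-10 + v)))
(-66309 - 190746)*(-183786 + r(311, -131)) = (-66309 - 190746)*(-183786 - 26/(311*(-10 + 311))) = -257055*(-183786 - 26*1/311/301) = -257055*(-183786 - 26*1/311*1/301) = -257055*(-183786 - 26/93611) = -257055*(-17204391272/93611) = 4422474798423960/93611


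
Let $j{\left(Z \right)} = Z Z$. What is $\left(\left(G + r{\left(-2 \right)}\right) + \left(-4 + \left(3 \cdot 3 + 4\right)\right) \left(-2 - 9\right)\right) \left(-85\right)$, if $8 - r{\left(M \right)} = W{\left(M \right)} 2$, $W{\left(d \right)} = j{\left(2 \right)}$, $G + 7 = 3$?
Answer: $8755$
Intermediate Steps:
$j{\left(Z \right)} = Z^{2}$
$G = -4$ ($G = -7 + 3 = -4$)
$W{\left(d \right)} = 4$ ($W{\left(d \right)} = 2^{2} = 4$)
$r{\left(M \right)} = 0$ ($r{\left(M \right)} = 8 - 4 \cdot 2 = 8 - 8 = 0$)
$\left(\left(G + r{\left(-2 \right)}\right) + \left(-4 + \left(3 \cdot 3 + 4\right)\right) \left(-2 - 9\right)\right) \left(-85\right) = \left(\left(-4 + 0\right) + \left(-4 + \left(3 \cdot 3 + 4\right)\right) \left(-2 - 9\right)\right) \left(-85\right) = \left(-4 + \left(-4 + \left(9 + 4\right)\right) \left(-11\right)\right) \left(-85\right) = \left(-4 + \left(-4 + 13\right) \left(-11\right)\right) \left(-85\right) = \left(-4 + 9 \left(-11\right)\right) \left(-85\right) = \left(-4 - 99\right) \left(-85\right) = \left(-103\right) \left(-85\right) = 8755$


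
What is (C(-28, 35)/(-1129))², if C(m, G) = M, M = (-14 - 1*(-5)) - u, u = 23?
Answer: 1024/1274641 ≈ 0.00080336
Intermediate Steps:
M = -32 (M = (-14 - 1*(-5)) - 1*23 = (-14 + 5) - 23 = -9 - 23 = -32)
C(m, G) = -32
(C(-28, 35)/(-1129))² = (-32/(-1129))² = (-32*(-1/1129))² = (32/1129)² = 1024/1274641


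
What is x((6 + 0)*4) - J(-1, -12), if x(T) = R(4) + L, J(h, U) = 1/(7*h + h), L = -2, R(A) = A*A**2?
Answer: 497/8 ≈ 62.125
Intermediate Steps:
R(A) = A**3
J(h, U) = 1/(8*h)
x(T) = 62 (x(T) = 4**3 - 2 = 64 - 2 = 62)
x((6 + 0)*4) - J(-1, -12) = 62 - 1/(8*(-1)) = 62 - (-1)/8 = 62 - 1*(-1/8) = 62 + 1/8 = 497/8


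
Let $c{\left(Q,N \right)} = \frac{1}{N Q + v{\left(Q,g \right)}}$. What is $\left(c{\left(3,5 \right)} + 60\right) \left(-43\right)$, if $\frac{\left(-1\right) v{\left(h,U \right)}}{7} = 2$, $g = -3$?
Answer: $-2623$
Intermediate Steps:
$v{\left(h,U \right)} = -14$ ($v{\left(h,U \right)} = \left(-7\right) 2 = -14$)
$c{\left(Q,N \right)} = \frac{1}{-14 + N Q}$ ($c{\left(Q,N \right)} = \frac{1}{N Q - 14} = \frac{1}{-14 + N Q}$)
$\left(c{\left(3,5 \right)} + 60\right) \left(-43\right) = \left(\frac{1}{-14 + 5 \cdot 3} + 60\right) \left(-43\right) = \left(\frac{1}{-14 + 15} + 60\right) \left(-43\right) = \left(1^{-1} + 60\right) \left(-43\right) = \left(1 + 60\right) \left(-43\right) = 61 \left(-43\right) = -2623$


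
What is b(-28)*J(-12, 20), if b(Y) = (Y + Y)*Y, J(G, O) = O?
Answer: 31360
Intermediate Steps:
b(Y) = 2*Y**2 (b(Y) = (2*Y)*Y = 2*Y**2)
b(-28)*J(-12, 20) = (2*(-28)**2)*20 = (2*784)*20 = 1568*20 = 31360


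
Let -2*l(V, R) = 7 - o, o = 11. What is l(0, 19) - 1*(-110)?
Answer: 112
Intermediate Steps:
l(V, R) = 2 (l(V, R) = -(7 - 1*11)/2 = -(7 - 11)/2 = -1/2*(-4) = 2)
l(0, 19) - 1*(-110) = 2 - 1*(-110) = 2 + 110 = 112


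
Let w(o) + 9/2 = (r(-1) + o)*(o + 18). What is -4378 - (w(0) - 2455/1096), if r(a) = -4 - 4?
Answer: -4633077/1096 ≈ -4227.3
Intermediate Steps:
r(a) = -8
w(o) = -9/2 + (-8 + o)*(18 + o) (w(o) = -9/2 + (-8 + o)*(o + 18) = -9/2 + (-8 + o)*(18 + o))
-4378 - (w(0) - 2455/1096) = -4378 - ((-297/2 + 0² + 10*0) - 2455/1096) = -4378 - ((-297/2 + 0 + 0) - 2455*1/1096) = -4378 - (-297/2 - 2455/1096) = -4378 - 1*(-165211/1096) = -4378 + 165211/1096 = -4633077/1096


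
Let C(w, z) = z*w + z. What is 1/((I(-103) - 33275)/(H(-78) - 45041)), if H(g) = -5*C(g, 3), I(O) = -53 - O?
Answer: 43886/33225 ≈ 1.3209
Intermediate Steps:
C(w, z) = z + w*z (C(w, z) = w*z + z = z + w*z)
H(g) = -15 - 15*g (H(g) = -15*(1 + g) = -5*(3 + 3*g) = -15 - 15*g)
1/((I(-103) - 33275)/(H(-78) - 45041)) = 1/(((-53 - 1*(-103)) - 33275)/((-15 - 15*(-78)) - 45041)) = 1/(((-53 + 103) - 33275)/((-15 + 1170) - 45041)) = 1/((50 - 33275)/(1155 - 45041)) = 1/(-33225/(-43886)) = 1/(-33225*(-1/43886)) = 1/(33225/43886) = 43886/33225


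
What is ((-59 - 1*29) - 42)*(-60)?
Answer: 7800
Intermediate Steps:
((-59 - 1*29) - 42)*(-60) = ((-59 - 29) - 42)*(-60) = (-88 - 42)*(-60) = -130*(-60) = 7800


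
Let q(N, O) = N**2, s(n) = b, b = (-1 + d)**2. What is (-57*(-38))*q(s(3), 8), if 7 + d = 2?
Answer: 2807136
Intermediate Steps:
d = -5 (d = -7 + 2 = -5)
b = 36 (b = (-1 - 5)**2 = (-6)**2 = 36)
s(n) = 36
(-57*(-38))*q(s(3), 8) = -57*(-38)*36**2 = 2166*1296 = 2807136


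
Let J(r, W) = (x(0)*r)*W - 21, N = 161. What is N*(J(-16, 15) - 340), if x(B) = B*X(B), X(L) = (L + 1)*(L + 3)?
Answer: -58121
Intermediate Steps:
X(L) = (1 + L)*(3 + L)
x(B) = B*(3 + B² + 4*B)
J(r, W) = -21 (J(r, W) = ((0*(3 + 0² + 4*0))*r)*W - 21 = ((0*(3 + 0 + 0))*r)*W - 21 = ((0*3)*r)*W - 21 = (0*r)*W - 21 = 0*W - 21 = 0 - 21 = -21)
N*(J(-16, 15) - 340) = 161*(-21 - 340) = 161*(-361) = -58121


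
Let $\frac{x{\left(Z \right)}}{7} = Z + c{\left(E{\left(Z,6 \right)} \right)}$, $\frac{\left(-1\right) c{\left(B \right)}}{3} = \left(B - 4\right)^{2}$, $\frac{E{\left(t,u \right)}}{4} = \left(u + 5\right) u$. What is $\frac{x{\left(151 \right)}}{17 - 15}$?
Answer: $- \frac{1418543}{2} \approx -7.0927 \cdot 10^{5}$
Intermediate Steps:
$E{\left(t,u \right)} = 4 u \left(5 + u\right)$ ($E{\left(t,u \right)} = 4 \left(u + 5\right) u = 4 \left(5 + u\right) u = 4 u \left(5 + u\right)$)
$c{\left(B \right)} = - 3 \left(-4 + B\right)^{2}$ ($c{\left(B \right)} = - 3 \left(B - 4\right)^{2} = - 3 \left(-4 + B\right)^{2}$)
$x{\left(Z \right)} = -1419600 + 7 Z$ ($x{\left(Z \right)} = 7 \left(Z - 3 \left(-4 + 4 \cdot 6 \left(5 + 6\right)\right)^{2}\right) = 7 \left(Z - 3 \left(-4 + 4 \cdot 6 \cdot 11\right)^{2}\right) = 7 \left(Z - 3 \left(-4 + 264\right)^{2}\right) = 7 \left(Z - 3 \cdot 260^{2}\right) = 7 \left(Z - 202800\right) = 7 \left(-202800 + Z\right) = -1419600 + 7 Z$)
$\frac{x{\left(151 \right)}}{17 - 15} = \frac{-1419600 + 7 \cdot 151}{17 - 15} = \frac{-1419600 + 1057}{2} = \left(-1418543\right) \frac{1}{2} = - \frac{1418543}{2}$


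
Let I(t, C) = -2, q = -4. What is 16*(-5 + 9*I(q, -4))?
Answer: -368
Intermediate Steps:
16*(-5 + 9*I(q, -4)) = 16*(-5 + 9*(-2)) = 16*(-5 - 18) = 16*(-23) = -368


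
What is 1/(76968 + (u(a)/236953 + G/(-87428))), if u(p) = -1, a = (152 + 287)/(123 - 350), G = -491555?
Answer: 20716326884/1594610722952199 ≈ 1.2991e-5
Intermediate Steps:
a = -439/227 (a = 439/(-227) = 439*(-1/227) = -439/227 ≈ -1.9339)
1/(76968 + (u(a)/236953 + G/(-87428))) = 1/(76968 + (-1/236953 - 491555/(-87428))) = 1/(76968 + (-1*1/236953 - 491555*(-1/87428))) = 1/(76968 + (-1/236953 + 491555/87428)) = 1/(76968 + 116475344487/20716326884) = 1/(1594610722952199/20716326884) = 20716326884/1594610722952199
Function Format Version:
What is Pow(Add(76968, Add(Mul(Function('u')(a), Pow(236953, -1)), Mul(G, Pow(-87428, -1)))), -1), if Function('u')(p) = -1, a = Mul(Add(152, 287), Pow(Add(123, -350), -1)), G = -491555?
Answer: Rational(20716326884, 1594610722952199) ≈ 1.2991e-5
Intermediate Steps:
a = Rational(-439, 227) (a = Mul(439, Pow(-227, -1)) = Mul(439, Rational(-1, 227)) = Rational(-439, 227) ≈ -1.9339)
Pow(Add(76968, Add(Mul(Function('u')(a), Pow(236953, -1)), Mul(G, Pow(-87428, -1)))), -1) = Pow(Add(76968, Add(Mul(-1, Pow(236953, -1)), Mul(-491555, Pow(-87428, -1)))), -1) = Pow(Add(76968, Add(Mul(-1, Rational(1, 236953)), Mul(-491555, Rational(-1, 87428)))), -1) = Pow(Add(76968, Add(Rational(-1, 236953), Rational(491555, 87428))), -1) = Pow(Add(76968, Rational(116475344487, 20716326884)), -1) = Pow(Rational(1594610722952199, 20716326884), -1) = Rational(20716326884, 1594610722952199)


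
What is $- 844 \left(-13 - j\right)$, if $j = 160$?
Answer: $146012$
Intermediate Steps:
$- 844 \left(-13 - j\right) = - 844 \left(-13 - 160\right) = \left(-844\right) \left(-173\right) = 146012$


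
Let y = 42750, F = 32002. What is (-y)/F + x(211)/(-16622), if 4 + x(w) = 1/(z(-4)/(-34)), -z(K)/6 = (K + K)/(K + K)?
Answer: -1065965755/797905866 ≈ -1.3360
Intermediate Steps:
z(K) = -6 (z(K) = -6*(K + K)/(K + K) = -6*2*K/(2*K) = -6*2*K*1/(2*K) = -6*1 = -6)
x(w) = 5/3 (x(w) = -4 + 1/(-6/(-34)) = -4 + 1/(-6*(-1/34)) = -4 + 1/(3/17) = -4 + 17/3 = 5/3)
(-y)/F + x(211)/(-16622) = -1*42750/32002 + (5/3)/(-16622) = -42750*1/32002 + (5/3)*(-1/16622) = -21375/16001 - 5/49866 = -1065965755/797905866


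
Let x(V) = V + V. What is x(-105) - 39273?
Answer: -39483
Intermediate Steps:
x(V) = 2*V
x(-105) - 39273 = 2*(-105) - 39273 = -210 - 39273 = -39483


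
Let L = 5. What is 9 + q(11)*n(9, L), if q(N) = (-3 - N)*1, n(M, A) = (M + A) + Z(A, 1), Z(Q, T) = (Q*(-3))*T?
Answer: 23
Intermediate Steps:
Z(Q, T) = -3*Q*T (Z(Q, T) = (-3*Q)*T = -3*Q*T)
n(M, A) = M - 2*A (n(M, A) = (M + A) - 3*A*1 = (A + M) - 3*A = M - 2*A)
q(N) = -3 - N
9 + q(11)*n(9, L) = 9 + (-3 - 1*11)*(9 - 2*5) = 9 + (-3 - 11)*(9 - 10) = 9 - 14*(-1) = 9 + 14 = 23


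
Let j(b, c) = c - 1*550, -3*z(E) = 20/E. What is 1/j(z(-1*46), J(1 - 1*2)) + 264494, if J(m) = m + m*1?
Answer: 146000687/552 ≈ 2.6449e+5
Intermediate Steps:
z(E) = -20/(3*E)
J(m) = 2*m (J(m) = m + m = 2*m)
j(b, c) = -550 + c (j(b, c) = c - 550 = -550 + c)
1/j(z(-1*46), J(1 - 1*2)) + 264494 = 1/(-550 + 2*(1 - 1*2)) + 264494 = 1/(-550 + 2*(1 - 2)) + 264494 = 1/(-550 + 2*(-1)) + 264494 = 1/(-550 - 2) + 264494 = 1/(-552) + 264494 = -1/552 + 264494 = 146000687/552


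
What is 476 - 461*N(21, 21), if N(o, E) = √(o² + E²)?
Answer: 476 - 9681*√2 ≈ -13215.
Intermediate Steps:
N(o, E) = √(E² + o²)
476 - 461*N(21, 21) = 476 - 461*√(21² + 21²) = 476 - 461*√(441 + 441) = 476 - 9681*√2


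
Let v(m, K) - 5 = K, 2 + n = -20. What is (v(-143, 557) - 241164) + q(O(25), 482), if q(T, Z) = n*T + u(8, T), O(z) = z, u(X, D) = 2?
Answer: -241150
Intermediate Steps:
n = -22 (n = -2 - 20 = -22)
v(m, K) = 5 + K
q(T, Z) = 2 - 22*T (q(T, Z) = -22*T + 2 = 2 - 22*T)
(v(-143, 557) - 241164) + q(O(25), 482) = ((5 + 557) - 241164) + (2 - 22*25) = (562 - 241164) + (2 - 550) = -240602 - 548 = -241150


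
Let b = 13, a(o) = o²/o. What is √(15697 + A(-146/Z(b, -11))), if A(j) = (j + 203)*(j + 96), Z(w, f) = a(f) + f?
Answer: √4502811/11 ≈ 192.91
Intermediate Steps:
a(o) = o
Z(w, f) = 2*f (Z(w, f) = f + f = 2*f)
A(j) = (96 + j)*(203 + j) (A(j) = (203 + j)*(96 + j) = (96 + j)*(203 + j))
√(15697 + A(-146/Z(b, -11))) = √(15697 + (19488 + (-146/(2*(-11)))² + 299*(-146/(2*(-11))))) = √(15697 + (19488 + (-146/(-22))² + 299*(-146/(-22)))) = √(15697 + (19488 + (-146*(-1/22))² + 299*(-146*(-1/22)))) = √(15697 + (19488 + (73/11)² + 299*(73/11))) = √(15697 + (19488 + 5329/121 + 21827/11)) = √(15697 + 2603474/121) = √(4502811/121) = √4502811/11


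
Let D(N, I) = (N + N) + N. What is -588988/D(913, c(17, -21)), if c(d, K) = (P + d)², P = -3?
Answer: -588988/2739 ≈ -215.04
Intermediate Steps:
c(d, K) = (-3 + d)²
D(N, I) = 3*N (D(N, I) = 2*N + N = 3*N)
-588988/D(913, c(17, -21)) = -588988/(3*913) = -588988/2739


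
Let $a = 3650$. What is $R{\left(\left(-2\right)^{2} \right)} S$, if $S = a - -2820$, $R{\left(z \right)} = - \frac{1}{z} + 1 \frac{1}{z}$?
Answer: $0$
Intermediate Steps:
$R{\left(z \right)} = 0$ ($R{\left(z \right)} = - \frac{1}{z} + \frac{1}{z} = 0$)
$S = 6470$ ($S = 3650 - -2820 = 3650 + 2820 = 6470$)
$R{\left(\left(-2\right)^{2} \right)} S = 0 \cdot 6470 = 0$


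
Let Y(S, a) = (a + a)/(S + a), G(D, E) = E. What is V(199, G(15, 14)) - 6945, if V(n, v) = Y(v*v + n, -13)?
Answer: -1326508/191 ≈ -6945.1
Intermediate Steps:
Y(S, a) = 2*a/(S + a) (Y(S, a) = (2*a)/(S + a) = 2*a/(S + a))
V(n, v) = -26/(-13 + n + v²) (V(n, v) = 2*(-13)/((v*v + n) - 13) = 2*(-13)/((v² + n) - 13) = 2*(-13)/((n + v²) - 13) = 2*(-13)/(-13 + n + v²) = -26/(-13 + n + v²))
V(199, G(15, 14)) - 6945 = -26/(-13 + 199 + 14²) - 6945 = -26/(-13 + 199 + 196) - 6945 = -26/382 - 6945 = -26*1/382 - 6945 = -13/191 - 6945 = -1326508/191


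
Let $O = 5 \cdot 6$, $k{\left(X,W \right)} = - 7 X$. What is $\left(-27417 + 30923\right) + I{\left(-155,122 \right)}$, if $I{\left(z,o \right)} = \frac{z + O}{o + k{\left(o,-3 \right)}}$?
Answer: $\frac{2566517}{732} \approx 3506.2$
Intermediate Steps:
$O = 30$
$I{\left(z,o \right)} = - \frac{30 + z}{6 o}$ ($I{\left(z,o \right)} = \frac{z + 30}{o - 7 o} = \frac{30 + z}{\left(-6\right) o} = \left(30 + z\right) \left(- \frac{1}{6 o}\right) = - \frac{30 + z}{6 o}$)
$\left(-27417 + 30923\right) + I{\left(-155,122 \right)} = \left(-27417 + 30923\right) + \frac{-30 - -155}{6 \cdot 122} = 3506 + \frac{1}{6} \cdot \frac{1}{122} \left(-30 + 155\right) = 3506 + \frac{1}{6} \cdot \frac{1}{122} \cdot 125 = 3506 + \frac{125}{732} = \frac{2566517}{732}$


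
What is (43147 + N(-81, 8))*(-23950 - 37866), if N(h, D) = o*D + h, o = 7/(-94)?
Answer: -125120158384/47 ≈ -2.6621e+9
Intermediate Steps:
o = -7/94 (o = 7*(-1/94) = -7/94 ≈ -0.074468)
N(h, D) = h - 7*D/94 (N(h, D) = -7*D/94 + h = h - 7*D/94)
(43147 + N(-81, 8))*(-23950 - 37866) = (43147 + (-81 - 7/94*8))*(-23950 - 37866) = (43147 + (-81 - 28/47))*(-61816) = (43147 - 3835/47)*(-61816) = (2024074/47)*(-61816) = -125120158384/47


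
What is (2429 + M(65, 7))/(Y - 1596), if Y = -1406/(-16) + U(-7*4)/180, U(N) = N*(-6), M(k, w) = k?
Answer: -299280/180863 ≈ -1.6547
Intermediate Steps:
U(N) = -6*N
Y = 10657/120 (Y = -1406/(-16) - (-42)*4/180 = -1406*(-1/16) - 6*(-28)*(1/180) = 703/8 + 168*(1/180) = 703/8 + 14/15 = 10657/120 ≈ 88.808)
(2429 + M(65, 7))/(Y - 1596) = (2429 + 65)/(10657/120 - 1596) = 2494/(-180863/120) = 2494*(-120/180863) = -299280/180863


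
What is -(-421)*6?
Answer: 2526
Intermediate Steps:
-(-421)*6 = -421*(-6) = 2526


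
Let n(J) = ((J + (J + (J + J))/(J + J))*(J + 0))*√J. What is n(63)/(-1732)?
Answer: -24381*√7/3464 ≈ -18.622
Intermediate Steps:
n(J) = J^(3/2)*(3/2 + J) (n(J) = ((J + (J + 2*J)/((2*J)))*J)*√J = ((J + (3*J)*(1/(2*J)))*J)*√J = ((J + 3/2)*J)*√J = ((3/2 + J)*J)*√J = (J*(3/2 + J))*√J = J^(3/2)*(3/2 + J))
n(63)/(-1732) = (63^(3/2)*(3/2 + 63))/(-1732) = ((189*√7)*(129/2))*(-1/1732) = (24381*√7/2)*(-1/1732) = -24381*√7/3464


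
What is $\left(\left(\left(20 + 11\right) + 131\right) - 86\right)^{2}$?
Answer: $5776$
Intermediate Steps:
$\left(\left(\left(20 + 11\right) + 131\right) - 86\right)^{2} = \left(\left(31 + 131\right) - 86\right)^{2} = \left(162 - 86\right)^{2} = 76^{2} = 5776$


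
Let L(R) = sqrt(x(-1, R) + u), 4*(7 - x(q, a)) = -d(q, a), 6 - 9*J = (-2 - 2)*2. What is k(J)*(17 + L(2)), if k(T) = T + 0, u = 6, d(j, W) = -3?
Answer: 287/9 ≈ 31.889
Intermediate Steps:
J = 14/9 (J = 2/3 - (-2 - 2)*2/9 = 2/3 - (-4)*2/9 = 2/3 - 1/9*(-8) = 2/3 + 8/9 = 14/9 ≈ 1.5556)
x(q, a) = 25/4 (x(q, a) = 7 - (-1)*(-3)/4 = 7 - 1/4*3 = 7 - 3/4 = 25/4)
L(R) = 7/2 (L(R) = sqrt(25/4 + 6) = sqrt(49/4) = 7/2)
k(T) = T
k(J)*(17 + L(2)) = 14*(17 + 7/2)/9 = (14/9)*(41/2) = 287/9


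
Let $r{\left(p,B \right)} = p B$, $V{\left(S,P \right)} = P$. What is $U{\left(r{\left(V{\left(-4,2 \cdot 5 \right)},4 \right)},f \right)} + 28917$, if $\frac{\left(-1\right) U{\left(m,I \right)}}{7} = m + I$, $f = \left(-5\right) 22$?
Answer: $29407$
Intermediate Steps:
$r{\left(p,B \right)} = B p$
$f = -110$
$U{\left(m,I \right)} = - 7 I - 7 m$ ($U{\left(m,I \right)} = - 7 \left(m + I\right) = - 7 \left(I + m\right) = - 7 I - 7 m$)
$U{\left(r{\left(V{\left(-4,2 \cdot 5 \right)},4 \right)},f \right)} + 28917 = \left(\left(-7\right) \left(-110\right) - 7 \cdot 4 \cdot 2 \cdot 5\right) + 28917 = \left(770 - 7 \cdot 4 \cdot 10\right) + 28917 = \left(770 - 280\right) + 28917 = 490 + 28917 = 29407$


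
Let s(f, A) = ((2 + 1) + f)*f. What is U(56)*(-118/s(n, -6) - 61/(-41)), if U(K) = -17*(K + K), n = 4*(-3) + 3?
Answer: 1469888/1107 ≈ 1327.8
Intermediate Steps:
n = -9 (n = -12 + 3 = -9)
s(f, A) = f*(3 + f) (s(f, A) = (3 + f)*f = f*(3 + f))
U(K) = -34*K
U(56)*(-118/s(n, -6) - 61/(-41)) = (-34*56)*(-118*(-1/(9*(3 - 9))) - 61/(-41)) = -1904*(-118/((-9*(-6))) - 61*(-1/41)) = -1904*(-118/54 + 61/41) = -1904*(-118*1/54 + 61/41) = -1904*(-59/27 + 61/41) = -1904*(-772/1107) = 1469888/1107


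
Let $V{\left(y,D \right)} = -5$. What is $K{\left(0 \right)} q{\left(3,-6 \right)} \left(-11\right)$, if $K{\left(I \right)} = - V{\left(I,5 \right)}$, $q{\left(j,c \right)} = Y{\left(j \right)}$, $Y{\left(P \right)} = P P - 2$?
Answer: $-385$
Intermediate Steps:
$Y{\left(P \right)} = -2 + P^{2}$ ($Y{\left(P \right)} = P^{2} - 2 = -2 + P^{2}$)
$q{\left(j,c \right)} = -2 + j^{2}$
$K{\left(I \right)} = 5$ ($K{\left(I \right)} = \left(-1\right) \left(-5\right) = 5$)
$K{\left(0 \right)} q{\left(3,-6 \right)} \left(-11\right) = 5 \left(-2 + 3^{2}\right) \left(-11\right) = 5 \left(-2 + 9\right) \left(-11\right) = 5 \cdot 7 \left(-11\right) = 35 \left(-11\right) = -385$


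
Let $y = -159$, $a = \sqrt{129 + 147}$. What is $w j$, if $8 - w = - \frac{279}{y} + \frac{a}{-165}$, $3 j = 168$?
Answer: $\frac{18536}{53} + \frac{112 \sqrt{69}}{165} \approx 355.37$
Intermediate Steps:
$a = 2 \sqrt{69}$ ($a = \sqrt{276} = 2 \sqrt{69} \approx 16.613$)
$j = 56$ ($j = \frac{1}{3} \cdot 168 = 56$)
$w = \frac{331}{53} + \frac{2 \sqrt{69}}{165}$ ($w = 8 - \left(- \frac{279}{-159} + \frac{2 \sqrt{69}}{-165}\right) = 8 - \left(\left(-279\right) \left(- \frac{1}{159}\right) + 2 \sqrt{69} \left(- \frac{1}{165}\right)\right) = 8 - \left(\frac{93}{53} - \frac{2 \sqrt{69}}{165}\right) = \frac{331}{53} + \frac{2 \sqrt{69}}{165} \approx 6.346$)
$w j = \left(\frac{331}{53} + \frac{2 \sqrt{69}}{165}\right) 56 = \frac{18536}{53} + \frac{112 \sqrt{69}}{165}$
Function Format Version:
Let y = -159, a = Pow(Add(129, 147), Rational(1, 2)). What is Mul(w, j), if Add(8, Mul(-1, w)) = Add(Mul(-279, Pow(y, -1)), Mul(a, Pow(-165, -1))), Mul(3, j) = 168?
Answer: Add(Rational(18536, 53), Mul(Rational(112, 165), Pow(69, Rational(1, 2)))) ≈ 355.37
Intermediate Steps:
a = Mul(2, Pow(69, Rational(1, 2))) (a = Pow(276, Rational(1, 2)) = Mul(2, Pow(69, Rational(1, 2))) ≈ 16.613)
j = 56 (j = Mul(Rational(1, 3), 168) = 56)
w = Add(Rational(331, 53), Mul(Rational(2, 165), Pow(69, Rational(1, 2)))) (w = Add(8, Mul(-1, Add(Mul(-279, Pow(-159, -1)), Mul(Mul(2, Pow(69, Rational(1, 2))), Pow(-165, -1))))) = Add(8, Mul(-1, Add(Mul(-279, Rational(-1, 159)), Mul(Mul(2, Pow(69, Rational(1, 2))), Rational(-1, 165))))) = Add(8, Mul(-1, Add(Rational(93, 53), Mul(Rational(-2, 165), Pow(69, Rational(1, 2)))))) = Add(8, Add(Rational(-93, 53), Mul(Rational(2, 165), Pow(69, Rational(1, 2))))) = Add(Rational(331, 53), Mul(Rational(2, 165), Pow(69, Rational(1, 2)))) ≈ 6.3460)
Mul(w, j) = Mul(Add(Rational(331, 53), Mul(Rational(2, 165), Pow(69, Rational(1, 2)))), 56) = Add(Rational(18536, 53), Mul(Rational(112, 165), Pow(69, Rational(1, 2))))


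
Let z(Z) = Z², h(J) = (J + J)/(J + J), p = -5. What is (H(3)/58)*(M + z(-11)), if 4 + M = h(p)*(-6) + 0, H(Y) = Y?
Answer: 333/58 ≈ 5.7414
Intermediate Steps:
h(J) = 1 (h(J) = (2*J)/((2*J)) = (2*J)*(1/(2*J)) = 1)
M = -10 (M = -4 + (1*(-6) + 0) = -4 + (-6 + 0) = -4 - 6 = -10)
(H(3)/58)*(M + z(-11)) = (3/58)*(-10 + (-11)²) = (3*(1/58))*(-10 + 121) = (3/58)*111 = 333/58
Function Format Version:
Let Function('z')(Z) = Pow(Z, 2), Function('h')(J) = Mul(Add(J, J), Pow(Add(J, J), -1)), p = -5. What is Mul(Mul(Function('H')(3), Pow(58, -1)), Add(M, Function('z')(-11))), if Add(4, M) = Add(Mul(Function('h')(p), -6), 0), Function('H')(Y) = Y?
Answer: Rational(333, 58) ≈ 5.7414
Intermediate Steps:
Function('h')(J) = 1 (Function('h')(J) = Mul(Mul(2, J), Pow(Mul(2, J), -1)) = Mul(Mul(2, J), Mul(Rational(1, 2), Pow(J, -1))) = 1)
M = -10 (M = Add(-4, Add(Mul(1, -6), 0)) = Add(-4, Add(-6, 0)) = Add(-4, -6) = -10)
Mul(Mul(Function('H')(3), Pow(58, -1)), Add(M, Function('z')(-11))) = Mul(Mul(3, Pow(58, -1)), Add(-10, Pow(-11, 2))) = Mul(Mul(3, Rational(1, 58)), Add(-10, 121)) = Mul(Rational(3, 58), 111) = Rational(333, 58)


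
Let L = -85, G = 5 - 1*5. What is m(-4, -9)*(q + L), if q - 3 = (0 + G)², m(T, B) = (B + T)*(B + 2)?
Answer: -7462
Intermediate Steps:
m(T, B) = (2 + B)*(B + T) (m(T, B) = (B + T)*(2 + B) = (2 + B)*(B + T))
G = 0 (G = 5 - 5 = 0)
q = 3 (q = 3 + (0 + 0)² = 3 + 0² = 3 + 0 = 3)
m(-4, -9)*(q + L) = ((-9)² + 2*(-9) + 2*(-4) - 9*(-4))*(3 - 85) = (81 - 18 - 8 + 36)*(-82) = 91*(-82) = -7462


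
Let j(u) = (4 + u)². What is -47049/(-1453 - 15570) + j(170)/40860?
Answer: 67716958/19321105 ≈ 3.5048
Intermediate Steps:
-47049/(-1453 - 15570) + j(170)/40860 = -47049/(-1453 - 15570) + (4 + 170)²/40860 = -47049/(-17023) + 174²*(1/40860) = -47049*(-1/17023) + 30276*(1/40860) = 47049/17023 + 841/1135 = 67716958/19321105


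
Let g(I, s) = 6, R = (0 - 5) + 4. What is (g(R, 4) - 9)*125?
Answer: -375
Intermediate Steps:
R = -1 (R = -5 + 4 = -1)
(g(R, 4) - 9)*125 = (6 - 9)*125 = -3*125 = -375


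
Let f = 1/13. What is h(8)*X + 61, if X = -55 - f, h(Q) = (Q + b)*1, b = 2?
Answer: -6367/13 ≈ -489.77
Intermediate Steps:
h(Q) = 2 + Q (h(Q) = (Q + 2)*1 = (2 + Q)*1 = 2 + Q)
f = 1/13 ≈ 0.076923
X = -716/13 (X = -55 - 1*1/13 = -55 - 1/13 = -716/13 ≈ -55.077)
h(8)*X + 61 = (2 + 8)*(-716/13) + 61 = 10*(-716/13) + 61 = -7160/13 + 61 = -6367/13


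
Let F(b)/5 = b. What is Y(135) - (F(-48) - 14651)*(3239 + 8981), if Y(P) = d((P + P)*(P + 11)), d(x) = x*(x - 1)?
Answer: 1735865000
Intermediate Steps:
F(b) = 5*b
d(x) = x*(-1 + x)
Y(P) = 2*P*(-1 + 2*P*(11 + P))*(11 + P) (Y(P) = ((P + P)*(P + 11))*(-1 + (P + P)*(P + 11)) = ((2*P)*(11 + P))*(-1 + (2*P)*(11 + P)) = (2*P*(11 + P))*(-1 + 2*P*(11 + P)) = 2*P*(-1 + 2*P*(11 + P))*(11 + P))
Y(135) - (F(-48) - 14651)*(3239 + 8981) = 2*135*(-1 + 2*135*(11 + 135))*(11 + 135) - (5*(-48) - 14651)*(3239 + 8981) = 2*135*(-1 + 2*135*146)*146 - (-240 - 14651)*12220 = 2*135*(-1 + 39420)*146 - (-14891)*12220 = 2*135*39419*146 - 1*(-181968020) = 1553896980 + 181968020 = 1735865000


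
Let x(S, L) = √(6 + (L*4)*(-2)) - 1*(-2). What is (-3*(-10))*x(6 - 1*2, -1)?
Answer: 60 + 30*√14 ≈ 172.25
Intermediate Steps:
x(S, L) = 2 + √(6 - 8*L) (x(S, L) = √(6 + (4*L)*(-2)) + 2 = √(6 - 8*L) + 2 = 2 + √(6 - 8*L))
(-3*(-10))*x(6 - 1*2, -1) = (-3*(-10))*(2 + √(6 - 8*(-1))) = 30*(2 + √(6 + 8)) = 30*(2 + √14) = 60 + 30*√14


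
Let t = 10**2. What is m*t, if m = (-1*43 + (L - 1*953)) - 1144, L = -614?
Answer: -275400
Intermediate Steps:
t = 100
m = -2754 (m = (-1*43 + (-614 - 1*953)) - 1144 = (-43 + (-614 - 953)) - 1144 = (-43 - 1567) - 1144 = -1610 - 1144 = -2754)
m*t = -2754*100 = -275400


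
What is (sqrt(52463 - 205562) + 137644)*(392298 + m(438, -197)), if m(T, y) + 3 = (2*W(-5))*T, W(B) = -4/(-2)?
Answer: 54238205268 + 1182141*I*sqrt(17011) ≈ 5.4238e+10 + 1.5418e+8*I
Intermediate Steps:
W(B) = 2 (W(B) = -4*(-1/2) = 2)
m(T, y) = -3 + 4*T (m(T, y) = -3 + (2*2)*T = -3 + 4*T)
(sqrt(52463 - 205562) + 137644)*(392298 + m(438, -197)) = (sqrt(52463 - 205562) + 137644)*(392298 + (-3 + 4*438)) = (sqrt(-153099) + 137644)*(392298 + (-3 + 1752)) = (3*I*sqrt(17011) + 137644)*(392298 + 1749) = (137644 + 3*I*sqrt(17011))*394047 = 54238205268 + 1182141*I*sqrt(17011)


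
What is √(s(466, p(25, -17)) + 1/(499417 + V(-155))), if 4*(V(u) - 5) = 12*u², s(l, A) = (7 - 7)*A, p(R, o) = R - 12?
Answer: √571497/571497 ≈ 0.0013228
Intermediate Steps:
p(R, o) = -12 + R
s(l, A) = 0 (s(l, A) = 0*A = 0)
V(u) = 5 + 3*u² (V(u) = 5 + (12*u²)/4 = 5 + 3*u²)
√(s(466, p(25, -17)) + 1/(499417 + V(-155))) = √(0 + 1/(499417 + (5 + 3*(-155)²))) = √(0 + 1/(499417 + (5 + 3*24025))) = √(0 + 1/(499417 + (5 + 72075))) = √(0 + 1/(499417 + 72080)) = √(0 + 1/571497) = √(1/571497) = √571497/571497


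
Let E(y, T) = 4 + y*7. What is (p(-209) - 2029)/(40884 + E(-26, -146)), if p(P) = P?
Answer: -1119/20353 ≈ -0.054980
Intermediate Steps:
E(y, T) = 4 + 7*y
(p(-209) - 2029)/(40884 + E(-26, -146)) = (-209 - 2029)/(40884 + (4 + 7*(-26))) = -2238/(40884 + (4 - 182)) = -2238/(40884 - 178) = -2238/40706 = -2238*1/40706 = -1119/20353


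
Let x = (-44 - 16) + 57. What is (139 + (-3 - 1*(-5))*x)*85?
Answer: 11305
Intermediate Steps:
x = -3 (x = -60 + 57 = -3)
(139 + (-3 - 1*(-5))*x)*85 = (139 + (-3 - 1*(-5))*(-3))*85 = (139 + (-3 + 5)*(-3))*85 = (139 + 2*(-3))*85 = (139 - 6)*85 = 133*85 = 11305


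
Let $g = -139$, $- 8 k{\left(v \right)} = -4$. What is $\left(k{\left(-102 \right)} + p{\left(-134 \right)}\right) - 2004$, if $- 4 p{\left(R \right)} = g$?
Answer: $- \frac{7875}{4} \approx -1968.8$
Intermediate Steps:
$k{\left(v \right)} = \frac{1}{2}$ ($k{\left(v \right)} = \left(- \frac{1}{8}\right) \left(-4\right) = \frac{1}{2}$)
$p{\left(R \right)} = \frac{139}{4}$ ($p{\left(R \right)} = \left(- \frac{1}{4}\right) \left(-139\right) = \frac{139}{4}$)
$\left(k{\left(-102 \right)} + p{\left(-134 \right)}\right) - 2004 = \left(\frac{1}{2} + \frac{139}{4}\right) - 2004 = \frac{141}{4} - 2004 = - \frac{7875}{4}$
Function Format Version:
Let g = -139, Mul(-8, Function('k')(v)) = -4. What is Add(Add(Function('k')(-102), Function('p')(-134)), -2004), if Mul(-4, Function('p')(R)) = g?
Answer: Rational(-7875, 4) ≈ -1968.8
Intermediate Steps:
Function('k')(v) = Rational(1, 2) (Function('k')(v) = Mul(Rational(-1, 8), -4) = Rational(1, 2))
Function('p')(R) = Rational(139, 4) (Function('p')(R) = Mul(Rational(-1, 4), -139) = Rational(139, 4))
Add(Add(Function('k')(-102), Function('p')(-134)), -2004) = Add(Add(Rational(1, 2), Rational(139, 4)), -2004) = Add(Rational(141, 4), -2004) = Rational(-7875, 4)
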